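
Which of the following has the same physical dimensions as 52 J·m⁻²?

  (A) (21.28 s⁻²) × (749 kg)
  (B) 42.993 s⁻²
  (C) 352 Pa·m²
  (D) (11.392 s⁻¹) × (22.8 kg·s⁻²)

Reference: J·m⁻² = N·m·m⁻² = kg·s⁻².
Each option:
  (A) [s⁻²] · [kg] = kg·s⁻²  ← same
  (B) s⁻²
  (C) Pa·m² = N·m⁻²·m² = kg·m·s⁻²
  (D) [s⁻¹] · [kg·s⁻²] = kg·s⁻³
Only (A) matches kg·s⁻².

(A)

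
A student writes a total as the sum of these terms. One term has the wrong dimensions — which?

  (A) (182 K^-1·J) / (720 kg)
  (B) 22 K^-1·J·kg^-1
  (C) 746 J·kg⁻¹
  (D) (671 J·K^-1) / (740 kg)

(C)

Expand each in SI base units:
  (A) [kg·m²·s⁻²·K⁻¹] / [kg] = m²·s⁻²·K⁻¹
  (B) J·kg⁻¹·K⁻¹ = N·m·kg⁻¹·K⁻¹ = m²·s⁻²·K⁻¹
  (C) J·kg⁻¹ = N·m·kg⁻¹ = m²·s⁻²
  (D) [kg·m²·s⁻²·K⁻¹] / [kg] = m²·s⁻²·K⁻¹
All reduce to m²·s⁻²·K⁻¹ except (C), which is m²·s⁻².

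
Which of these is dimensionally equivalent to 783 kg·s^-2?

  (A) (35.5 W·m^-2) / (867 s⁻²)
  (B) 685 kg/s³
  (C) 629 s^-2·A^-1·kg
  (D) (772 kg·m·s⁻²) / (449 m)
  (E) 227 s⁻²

Reference: kg·s⁻².
Each option:
  (A) [kg·s⁻³] / [s⁻²] = kg·s⁻¹
  (B) kg·s⁻³
  (C) kg·s⁻²·A⁻¹
  (D) [kg·m·s⁻²] / [m] = kg·s⁻²  ← same
  (E) s⁻²
Only (D) matches kg·s⁻².

(D)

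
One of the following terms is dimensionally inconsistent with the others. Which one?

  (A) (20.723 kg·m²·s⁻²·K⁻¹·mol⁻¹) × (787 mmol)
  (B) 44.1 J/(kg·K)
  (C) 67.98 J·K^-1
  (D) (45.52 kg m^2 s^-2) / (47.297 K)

(B)

Expand each in SI base units:
  (A) [kg·m²·s⁻²·K⁻¹·mol⁻¹] · [mol] = kg·m²·s⁻²·K⁻¹
  (B) J·kg⁻¹·K⁻¹ = N·m·kg⁻¹·K⁻¹ = m²·s⁻²·K⁻¹
  (C) J·K⁻¹ = N·m·K⁻¹ = kg·m²·s⁻²·K⁻¹
  (D) [kg·m²·s⁻²] / [K] = kg·m²·s⁻²·K⁻¹
All reduce to kg·m²·s⁻²·K⁻¹ except (B), which is m²·s⁻²·K⁻¹.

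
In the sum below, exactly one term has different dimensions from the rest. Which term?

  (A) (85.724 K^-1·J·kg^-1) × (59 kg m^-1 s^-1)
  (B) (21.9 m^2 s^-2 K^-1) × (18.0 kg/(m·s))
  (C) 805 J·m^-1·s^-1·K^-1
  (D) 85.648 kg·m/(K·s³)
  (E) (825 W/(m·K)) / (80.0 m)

(E)

Expand each in SI base units:
  (A) [m²·s⁻²·K⁻¹] · [kg·m⁻¹·s⁻¹] = kg·m·s⁻³·K⁻¹
  (B) [m²·s⁻²·K⁻¹] · [kg·m⁻¹·s⁻¹] = kg·m·s⁻³·K⁻¹
  (C) J·s⁻¹·m⁻¹·K⁻¹ = N·m·s⁻¹·m⁻¹·K⁻¹ = kg·m·s⁻³·K⁻¹
  (D) kg·m·s⁻³·K⁻¹
  (E) [kg·m·s⁻³·K⁻¹] / [m] = kg·s⁻³·K⁻¹
All reduce to kg·m·s⁻³·K⁻¹ except (E), which is kg·s⁻³·K⁻¹.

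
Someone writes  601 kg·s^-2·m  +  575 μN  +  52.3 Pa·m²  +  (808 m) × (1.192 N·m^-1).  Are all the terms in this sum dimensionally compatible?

In SI base units:
  601 kg·s^-2·m:  kg·m·s⁻²
  575 μN:  N = kg·m·s⁻²
  52.3 Pa·m²:  Pa·m² = N·m⁻²·m² = kg·m·s⁻²
  (808 m) × (1.192 N·m^-1):  [m] · [kg·s⁻²] = kg·m·s⁻²
Every term reduces to kg·m·s⁻².

Yes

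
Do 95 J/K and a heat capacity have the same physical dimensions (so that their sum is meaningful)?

Dimensions:
  95 J/K:  J·K⁻¹ = N·m·K⁻¹ = kg·m²·s⁻²·K⁻¹
  a heat capacity:  [heat capacity] = kg·m²·s⁻²·K⁻¹
Both are kg·m²·s⁻²·K⁻¹, so they have the same dimensions and can be added.

Yes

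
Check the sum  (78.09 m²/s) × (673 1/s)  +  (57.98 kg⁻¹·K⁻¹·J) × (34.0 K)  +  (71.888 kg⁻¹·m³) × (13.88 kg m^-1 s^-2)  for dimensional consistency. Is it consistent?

Yes

Work out the base dimensions of each:
  (78.09 m²/s) × (673 1/s):  [m²·s⁻¹] · [s⁻¹] = m²·s⁻²
  (57.98 kg⁻¹·K⁻¹·J) × (34.0 K):  [m²·s⁻²·K⁻¹] · [K] = m²·s⁻²
  (71.888 kg⁻¹·m³) × (13.88 kg m^-1 s^-2):  [kg⁻¹·m³] · [kg·m⁻¹·s⁻²] = m²·s⁻²
Every term reduces to m²·s⁻².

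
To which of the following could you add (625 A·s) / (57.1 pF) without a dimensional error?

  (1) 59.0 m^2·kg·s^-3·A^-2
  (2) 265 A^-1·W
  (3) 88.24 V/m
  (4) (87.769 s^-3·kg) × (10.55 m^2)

(2)

Reference: [s·A] / [kg⁻¹·m⁻²·s⁴·A²] = kg·m²·s⁻³·A⁻¹.
Each option:
  (1) kg·m²·s⁻³·A⁻²
  (2) W·A⁻¹ = J·s⁻¹·A⁻¹ = kg·m²·s⁻³·A⁻¹  ← same
  (3) V·m⁻¹ = J·C⁻¹·m⁻¹ = kg·m·s⁻³·A⁻¹
  (4) [kg·s⁻³] · [m²] = kg·m²·s⁻³
Only (2) matches kg·m²·s⁻³·A⁻¹.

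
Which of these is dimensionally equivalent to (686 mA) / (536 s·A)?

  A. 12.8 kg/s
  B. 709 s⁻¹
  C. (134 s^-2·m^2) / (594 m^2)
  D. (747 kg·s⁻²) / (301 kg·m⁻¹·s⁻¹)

B.

Reference: [A] / [s·A] = s⁻¹.
Each option:
  A. kg·s⁻¹
  B. s⁻¹  ← same
  C. [m²·s⁻²] / [m²] = s⁻²
  D. [kg·s⁻²] / [kg·m⁻¹·s⁻¹] = m·s⁻¹
Only B. matches s⁻¹.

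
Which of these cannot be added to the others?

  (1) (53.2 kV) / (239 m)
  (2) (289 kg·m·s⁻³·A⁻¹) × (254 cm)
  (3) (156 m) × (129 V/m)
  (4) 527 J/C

In SI base units:
  (1) [kg·m²·s⁻³·A⁻¹] / [m] = kg·m·s⁻³·A⁻¹
  (2) [kg·m·s⁻³·A⁻¹] · [m] = kg·m²·s⁻³·A⁻¹
  (3) [m] · [kg·m·s⁻³·A⁻¹] = kg·m²·s⁻³·A⁻¹
  (4) J·C⁻¹ = N·m·(s·A)⁻¹ = kg·m²·s⁻³·A⁻¹
All reduce to kg·m²·s⁻³·A⁻¹ except (1), which is kg·m·s⁻³·A⁻¹.

(1)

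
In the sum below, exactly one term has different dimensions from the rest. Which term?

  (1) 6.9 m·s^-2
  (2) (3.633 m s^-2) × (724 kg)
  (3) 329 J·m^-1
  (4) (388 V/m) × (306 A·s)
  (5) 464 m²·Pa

(1)

Expand each in SI base units:
  (1) m·s⁻²
  (2) [m·s⁻²] · [kg] = kg·m·s⁻²
  (3) J·m⁻¹ = N·m·m⁻¹ = kg·m·s⁻²
  (4) [kg·m·s⁻³·A⁻¹] · [s·A] = kg·m·s⁻²
  (5) Pa·m² = N·m⁻²·m² = kg·m·s⁻²
All reduce to kg·m·s⁻² except (1), which is m·s⁻².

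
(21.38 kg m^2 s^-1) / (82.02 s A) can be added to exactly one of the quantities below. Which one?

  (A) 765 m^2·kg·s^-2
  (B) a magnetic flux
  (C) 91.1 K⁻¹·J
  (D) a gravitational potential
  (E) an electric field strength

(B)

Reference: [kg·m²·s⁻¹] / [s·A] = kg·m²·s⁻²·A⁻¹.
Each option:
  (A) kg·m²·s⁻²
  (B) [magnetic flux] = kg·m²·s⁻²·A⁻¹  ← same
  (C) J·K⁻¹ = N·m·K⁻¹ = kg·m²·s⁻²·K⁻¹
  (D) [gravitational potential] = m²·s⁻²
  (E) [electric field strength] = kg·m·s⁻³·A⁻¹
Only (B) matches kg·m²·s⁻²·A⁻¹.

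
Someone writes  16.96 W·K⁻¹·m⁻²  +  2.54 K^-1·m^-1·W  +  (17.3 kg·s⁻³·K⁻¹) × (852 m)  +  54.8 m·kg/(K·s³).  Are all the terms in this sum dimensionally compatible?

No

Work out the base dimensions of each:
  16.96 W·K⁻¹·m⁻²:  W·m⁻²·K⁻¹ = J·s⁻¹·m⁻²·K⁻¹ = kg·s⁻³·K⁻¹
  2.54 K^-1·m^-1·W:  W·m⁻¹·K⁻¹ = J·s⁻¹·m⁻¹·K⁻¹ = kg·m·s⁻³·K⁻¹
  (17.3 kg·s⁻³·K⁻¹) × (852 m):  [kg·s⁻³·K⁻¹] · [m] = kg·m·s⁻³·K⁻¹
  54.8 m·kg/(K·s³):  kg·m·s⁻³·K⁻¹
The terms do not share a single dimension (kg·m·s⁻³·K⁻¹ vs kg·s⁻³·K⁻¹).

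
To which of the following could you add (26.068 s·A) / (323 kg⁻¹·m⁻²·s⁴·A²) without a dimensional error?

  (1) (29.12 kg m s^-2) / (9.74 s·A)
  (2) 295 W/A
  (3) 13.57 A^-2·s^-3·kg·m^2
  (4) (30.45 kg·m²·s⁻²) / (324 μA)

Reference: [s·A] / [kg⁻¹·m⁻²·s⁴·A²] = kg·m²·s⁻³·A⁻¹.
Each option:
  (1) [kg·m·s⁻²] / [s·A] = kg·m·s⁻³·A⁻¹
  (2) W·A⁻¹ = J·s⁻¹·A⁻¹ = kg·m²·s⁻³·A⁻¹  ← same
  (3) kg·m²·s⁻³·A⁻²
  (4) [kg·m²·s⁻²] / [A] = kg·m²·s⁻²·A⁻¹
Only (2) matches kg·m²·s⁻³·A⁻¹.

(2)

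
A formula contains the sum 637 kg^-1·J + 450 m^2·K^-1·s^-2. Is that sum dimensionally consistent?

Expand each in SI base units:
  637 kg^-1·J:  J·kg⁻¹ = N·m·kg⁻¹ = m²·s⁻²
  450 m^2·K^-1·s^-2:  m²·s⁻²·K⁻¹
m²·s⁻² ≠ m²·s⁻²·K⁻¹, so they cannot be added.

No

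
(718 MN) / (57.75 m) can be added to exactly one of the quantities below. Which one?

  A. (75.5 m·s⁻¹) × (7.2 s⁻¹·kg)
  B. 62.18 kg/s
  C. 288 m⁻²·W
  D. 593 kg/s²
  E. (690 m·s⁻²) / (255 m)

D.

Reference: [kg·m·s⁻²] / [m] = kg·s⁻².
Each option:
  A. [m·s⁻¹] · [kg·s⁻¹] = kg·m·s⁻²
  B. kg·s⁻¹
  C. W·m⁻² = J·s⁻¹·m⁻² = kg·s⁻³
  D. kg·s⁻²  ← same
  E. [m·s⁻²] / [m] = s⁻²
Only D. matches kg·s⁻².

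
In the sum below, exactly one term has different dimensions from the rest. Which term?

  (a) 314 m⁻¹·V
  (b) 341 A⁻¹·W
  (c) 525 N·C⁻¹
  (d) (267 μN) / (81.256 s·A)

Expand each in SI base units:
  (a) V·m⁻¹ = J·C⁻¹·m⁻¹ = kg·m·s⁻³·A⁻¹
  (b) W·A⁻¹ = J·s⁻¹·A⁻¹ = kg·m²·s⁻³·A⁻¹
  (c) N·C⁻¹ = kg·m·s⁻²·(s·A)⁻¹ = kg·m·s⁻³·A⁻¹
  (d) [kg·m·s⁻²] / [s·A] = kg·m·s⁻³·A⁻¹
All reduce to kg·m·s⁻³·A⁻¹ except (b), which is kg·m²·s⁻³·A⁻¹.

(b)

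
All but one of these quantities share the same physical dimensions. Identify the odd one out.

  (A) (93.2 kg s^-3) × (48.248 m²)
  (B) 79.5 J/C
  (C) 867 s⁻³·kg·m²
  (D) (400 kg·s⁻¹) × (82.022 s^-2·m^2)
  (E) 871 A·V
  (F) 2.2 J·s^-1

(B)

Work out the base dimensions of each:
  (A) [kg·s⁻³] · [m²] = kg·m²·s⁻³
  (B) J·C⁻¹ = N·m·(s·A)⁻¹ = kg·m²·s⁻³·A⁻¹
  (C) kg·m²·s⁻³
  (D) [kg·s⁻¹] · [m²·s⁻²] = kg·m²·s⁻³
  (E) V·A = J·C⁻¹·A = kg·m²·s⁻³
  (F) J·s⁻¹ = N·m·s⁻¹ = kg·m²·s⁻³
All reduce to kg·m²·s⁻³ except (B), which is kg·m²·s⁻³·A⁻¹.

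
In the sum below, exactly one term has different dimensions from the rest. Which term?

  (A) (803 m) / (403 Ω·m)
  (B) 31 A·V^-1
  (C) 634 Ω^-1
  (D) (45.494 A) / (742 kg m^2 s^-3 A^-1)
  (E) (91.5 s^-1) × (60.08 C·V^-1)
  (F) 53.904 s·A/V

Expand each in SI base units:
  (A) [m] / [kg·m³·s⁻³·A⁻²] = kg⁻¹·m⁻²·s³·A²
  (B) A·V⁻¹ = A·(J·C⁻¹)⁻¹ = kg⁻¹·m⁻²·s³·A²
  (C) Ω⁻¹ = (V·A⁻¹)⁻¹ = kg⁻¹·m⁻²·s³·A²
  (D) [A] / [kg·m²·s⁻³·A⁻¹] = kg⁻¹·m⁻²·s³·A²
  (E) [s⁻¹] · [kg⁻¹·m⁻²·s⁴·A²] = kg⁻¹·m⁻²·s³·A²
  (F) A·s·V⁻¹ = A·s·(J·C⁻¹)⁻¹ = kg⁻¹·m⁻²·s⁴·A²
All reduce to kg⁻¹·m⁻²·s³·A² except (F), which is kg⁻¹·m⁻²·s⁴·A².

(F)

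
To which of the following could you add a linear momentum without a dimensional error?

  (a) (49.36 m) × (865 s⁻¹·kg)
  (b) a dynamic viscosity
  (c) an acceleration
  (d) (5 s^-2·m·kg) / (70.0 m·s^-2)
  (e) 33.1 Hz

Reference: [linear momentum] = kg·m·s⁻¹.
Each option:
  (a) [m] · [kg·s⁻¹] = kg·m·s⁻¹  ← same
  (b) [dynamic viscosity] = kg·m⁻¹·s⁻¹
  (c) [acceleration] = m·s⁻²
  (d) [kg·m·s⁻²] / [m·s⁻²] = kg
  (e) Hz = s⁻¹
Only (a) matches kg·m·s⁻¹.

(a)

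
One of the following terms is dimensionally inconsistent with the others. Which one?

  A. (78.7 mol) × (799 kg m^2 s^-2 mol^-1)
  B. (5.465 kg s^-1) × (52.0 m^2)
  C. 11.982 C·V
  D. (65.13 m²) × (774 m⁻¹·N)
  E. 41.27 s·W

Dimensions:
  A. [mol] · [kg·m²·s⁻²·mol⁻¹] = kg·m²·s⁻²
  B. [kg·s⁻¹] · [m²] = kg·m²·s⁻¹
  C. C·V = s·A·J·C⁻¹ = kg·m²·s⁻²
  D. [m²] · [kg·s⁻²] = kg·m²·s⁻²
  E. W·s = J·s⁻¹·s = kg·m²·s⁻²
All reduce to kg·m²·s⁻² except B., which is kg·m²·s⁻¹.

B.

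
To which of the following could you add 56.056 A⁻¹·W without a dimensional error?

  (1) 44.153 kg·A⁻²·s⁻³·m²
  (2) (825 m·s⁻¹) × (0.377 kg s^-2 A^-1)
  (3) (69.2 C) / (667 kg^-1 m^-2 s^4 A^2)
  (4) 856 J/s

(3)

Reference: W·A⁻¹ = J·s⁻¹·A⁻¹ = kg·m²·s⁻³·A⁻¹.
Each option:
  (1) kg·m²·s⁻³·A⁻²
  (2) [m·s⁻¹] · [kg·s⁻²·A⁻¹] = kg·m·s⁻³·A⁻¹
  (3) [s·A] / [kg⁻¹·m⁻²·s⁴·A²] = kg·m²·s⁻³·A⁻¹  ← same
  (4) J·s⁻¹ = N·m·s⁻¹ = kg·m²·s⁻³
Only (3) matches kg·m²·s⁻³·A⁻¹.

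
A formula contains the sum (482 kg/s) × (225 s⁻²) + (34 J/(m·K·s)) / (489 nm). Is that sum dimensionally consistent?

No

In SI base units:
  (482 kg/s) × (225 s⁻²):  [kg·s⁻¹] · [s⁻²] = kg·s⁻³
  (34 J/(m·K·s)) / (489 nm):  [kg·m·s⁻³·K⁻¹] / [m] = kg·s⁻³·K⁻¹
kg·s⁻³ ≠ kg·s⁻³·K⁻¹, so they cannot be added.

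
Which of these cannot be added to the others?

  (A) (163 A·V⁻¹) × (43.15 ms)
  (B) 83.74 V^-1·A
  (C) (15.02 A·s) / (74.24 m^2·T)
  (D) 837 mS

Work out the base dimensions of each:
  (A) [kg⁻¹·m⁻²·s³·A²] · [s] = kg⁻¹·m⁻²·s⁴·A²
  (B) A·V⁻¹ = A·(J·C⁻¹)⁻¹ = kg⁻¹·m⁻²·s³·A²
  (C) [s·A] / [kg·m²·s⁻²·A⁻¹] = kg⁻¹·m⁻²·s³·A²
  (D) S = Ω⁻¹ = kg⁻¹·m⁻²·s³·A²
All reduce to kg⁻¹·m⁻²·s³·A² except (A), which is kg⁻¹·m⁻²·s⁴·A².

(A)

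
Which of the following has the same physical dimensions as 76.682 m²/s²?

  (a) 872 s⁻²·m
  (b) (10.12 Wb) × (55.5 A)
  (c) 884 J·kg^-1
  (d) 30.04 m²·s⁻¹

(c)

Reference: m²·s⁻².
Each option:
  (a) m·s⁻²
  (b) [kg·m²·s⁻²·A⁻¹] · [A] = kg·m²·s⁻²
  (c) J·kg⁻¹ = N·m·kg⁻¹ = m²·s⁻²  ← same
  (d) m²·s⁻¹
Only (c) matches m²·s⁻².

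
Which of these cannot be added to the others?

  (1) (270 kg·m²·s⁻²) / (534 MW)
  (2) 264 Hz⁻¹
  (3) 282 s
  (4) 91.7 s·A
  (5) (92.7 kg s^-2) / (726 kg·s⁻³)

(4)

Dimensions:
  (1) [kg·m²·s⁻²] / [kg·m²·s⁻³] = s
  (2) Hz⁻¹ = (s⁻¹)⁻¹ = s
  (3) s
  (4) A·s = s·A
  (5) [kg·s⁻²] / [kg·s⁻³] = s
All reduce to s except (4), which is s·A.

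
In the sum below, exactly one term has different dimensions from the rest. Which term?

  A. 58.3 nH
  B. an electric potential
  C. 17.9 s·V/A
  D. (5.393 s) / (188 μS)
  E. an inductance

B.

Reduce each to base SI dimensions:
  A. H = V·s·A⁻¹ = kg·m²·s⁻²·A⁻²
  B. [electric potential] = kg·m²·s⁻³·A⁻¹
  C. V·s·A⁻¹ = J·C⁻¹·s·A⁻¹ = kg·m²·s⁻²·A⁻²
  D. [s] / [kg⁻¹·m⁻²·s³·A²] = kg·m²·s⁻²·A⁻²
  E. [inductance] = kg·m²·s⁻²·A⁻²
All reduce to kg·m²·s⁻²·A⁻² except B., which is kg·m²·s⁻³·A⁻¹.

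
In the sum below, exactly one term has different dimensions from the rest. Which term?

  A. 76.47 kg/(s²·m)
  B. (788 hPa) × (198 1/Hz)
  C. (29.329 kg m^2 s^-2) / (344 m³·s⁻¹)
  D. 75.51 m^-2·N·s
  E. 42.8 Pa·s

Dimensions:
  A. kg·m⁻¹·s⁻²
  B. [kg·m⁻¹·s⁻²] · [s] = kg·m⁻¹·s⁻¹
  C. [kg·m²·s⁻²] / [m³·s⁻¹] = kg·m⁻¹·s⁻¹
  D. N·s·m⁻² = kg·m·s⁻²·s·m⁻² = kg·m⁻¹·s⁻¹
  E. Pa·s = N·m⁻²·s = kg·m⁻¹·s⁻¹
All reduce to kg·m⁻¹·s⁻¹ except A., which is kg·m⁻¹·s⁻².

A.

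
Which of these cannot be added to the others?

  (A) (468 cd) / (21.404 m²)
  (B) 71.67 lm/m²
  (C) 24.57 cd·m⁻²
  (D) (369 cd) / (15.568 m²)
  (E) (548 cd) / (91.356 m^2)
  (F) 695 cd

Work out the base dimensions of each:
  (A) [cd] / [m²] = m⁻²·cd
  (B) lm·m⁻² = cd·m⁻² = m⁻²·cd
  (C) cd·m⁻² = m⁻²·cd
  (D) [cd] / [m²] = m⁻²·cd
  (E) [cd] / [m²] = m⁻²·cd
  (F) cd
All reduce to m⁻²·cd except (F), which is cd.

(F)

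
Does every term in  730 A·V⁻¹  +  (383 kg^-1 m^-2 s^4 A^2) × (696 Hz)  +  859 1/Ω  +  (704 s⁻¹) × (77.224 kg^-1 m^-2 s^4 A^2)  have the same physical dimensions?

Dimensions:
  730 A·V⁻¹:  A·V⁻¹ = A·(J·C⁻¹)⁻¹ = kg⁻¹·m⁻²·s³·A²
  (383 kg^-1 m^-2 s^4 A^2) × (696 Hz):  [kg⁻¹·m⁻²·s⁴·A²] · [s⁻¹] = kg⁻¹·m⁻²·s³·A²
  859 1/Ω:  Ω⁻¹ = (V·A⁻¹)⁻¹ = kg⁻¹·m⁻²·s³·A²
  (704 s⁻¹) × (77.224 kg^-1 m^-2 s^4 A^2):  [s⁻¹] · [kg⁻¹·m⁻²·s⁴·A²] = kg⁻¹·m⁻²·s³·A²
Every term reduces to kg⁻¹·m⁻²·s³·A².

Yes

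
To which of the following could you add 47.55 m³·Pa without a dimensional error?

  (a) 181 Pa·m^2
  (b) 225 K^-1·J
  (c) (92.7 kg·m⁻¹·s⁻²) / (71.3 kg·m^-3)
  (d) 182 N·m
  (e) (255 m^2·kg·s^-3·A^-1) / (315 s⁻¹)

(d)

Reference: Pa·m³ = N·m⁻²·m³ = kg·m²·s⁻².
Each option:
  (a) Pa·m² = N·m⁻²·m² = kg·m·s⁻²
  (b) J·K⁻¹ = N·m·K⁻¹ = kg·m²·s⁻²·K⁻¹
  (c) [kg·m⁻¹·s⁻²] / [kg·m⁻³] = m²·s⁻²
  (d) N·m = kg·m·s⁻²·m = kg·m²·s⁻²  ← same
  (e) [kg·m²·s⁻³·A⁻¹] / [s⁻¹] = kg·m²·s⁻²·A⁻¹
Only (d) matches kg·m²·s⁻².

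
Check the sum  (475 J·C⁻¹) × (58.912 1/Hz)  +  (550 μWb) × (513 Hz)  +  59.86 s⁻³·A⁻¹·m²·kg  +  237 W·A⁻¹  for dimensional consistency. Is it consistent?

In SI base units:
  (475 J·C⁻¹) × (58.912 1/Hz):  [kg·m²·s⁻³·A⁻¹] · [s] = kg·m²·s⁻²·A⁻¹
  (550 μWb) × (513 Hz):  [kg·m²·s⁻²·A⁻¹] · [s⁻¹] = kg·m²·s⁻³·A⁻¹
  59.86 s⁻³·A⁻¹·m²·kg:  kg·m²·s⁻³·A⁻¹
  237 W·A⁻¹:  W·A⁻¹ = J·s⁻¹·A⁻¹ = kg·m²·s⁻³·A⁻¹
The terms do not share a single dimension (kg·m²·s⁻²·A⁻¹ vs kg·m²·s⁻³·A⁻¹).

No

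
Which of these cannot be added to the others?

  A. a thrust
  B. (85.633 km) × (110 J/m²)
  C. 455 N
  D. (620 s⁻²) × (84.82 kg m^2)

Expand each in SI base units:
  A. [thrust] = kg·m·s⁻²
  B. [m] · [kg·s⁻²] = kg·m·s⁻²
  C. N = kg·m·s⁻²
  D. [s⁻²] · [kg·m²] = kg·m²·s⁻²
All reduce to kg·m·s⁻² except D., which is kg·m²·s⁻².

D.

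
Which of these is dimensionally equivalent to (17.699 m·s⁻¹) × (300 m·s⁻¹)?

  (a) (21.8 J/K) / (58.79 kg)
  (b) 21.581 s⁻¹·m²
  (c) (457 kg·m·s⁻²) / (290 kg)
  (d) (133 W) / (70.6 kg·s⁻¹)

(d)

Reference: [m·s⁻¹] · [m·s⁻¹] = m²·s⁻².
Each option:
  (a) [kg·m²·s⁻²·K⁻¹] / [kg] = m²·s⁻²·K⁻¹
  (b) m²·s⁻¹
  (c) [kg·m·s⁻²] / [kg] = m·s⁻²
  (d) [kg·m²·s⁻³] / [kg·s⁻¹] = m²·s⁻²  ← same
Only (d) matches m²·s⁻².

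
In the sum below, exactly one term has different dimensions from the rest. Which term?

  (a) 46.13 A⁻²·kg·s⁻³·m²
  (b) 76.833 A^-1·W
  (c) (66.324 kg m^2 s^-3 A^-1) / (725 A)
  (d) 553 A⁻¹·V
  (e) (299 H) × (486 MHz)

(b)

In SI base units:
  (a) kg·m²·s⁻³·A⁻²
  (b) W·A⁻¹ = J·s⁻¹·A⁻¹ = kg·m²·s⁻³·A⁻¹
  (c) [kg·m²·s⁻³·A⁻¹] / [A] = kg·m²·s⁻³·A⁻²
  (d) V·A⁻¹ = J·C⁻¹·A⁻¹ = kg·m²·s⁻³·A⁻²
  (e) [kg·m²·s⁻²·A⁻²] · [s⁻¹] = kg·m²·s⁻³·A⁻²
All reduce to kg·m²·s⁻³·A⁻² except (b), which is kg·m²·s⁻³·A⁻¹.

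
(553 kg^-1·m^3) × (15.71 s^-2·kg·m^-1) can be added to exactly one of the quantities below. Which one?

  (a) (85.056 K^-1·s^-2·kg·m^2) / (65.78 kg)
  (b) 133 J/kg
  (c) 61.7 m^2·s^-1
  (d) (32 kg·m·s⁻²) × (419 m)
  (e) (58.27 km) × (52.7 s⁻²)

(b)

Reference: [kg⁻¹·m³] · [kg·m⁻¹·s⁻²] = m²·s⁻².
Each option:
  (a) [kg·m²·s⁻²·K⁻¹] / [kg] = m²·s⁻²·K⁻¹
  (b) J·kg⁻¹ = N·m·kg⁻¹ = m²·s⁻²  ← same
  (c) m²·s⁻¹
  (d) [kg·m·s⁻²] · [m] = kg·m²·s⁻²
  (e) [m] · [s⁻²] = m·s⁻²
Only (b) matches m²·s⁻².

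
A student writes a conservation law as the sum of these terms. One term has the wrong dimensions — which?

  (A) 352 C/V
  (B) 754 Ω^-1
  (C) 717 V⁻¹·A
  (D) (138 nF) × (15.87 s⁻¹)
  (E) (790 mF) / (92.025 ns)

(A)

In SI base units:
  (A) C·V⁻¹ = s·A·(J·C⁻¹)⁻¹ = kg⁻¹·m⁻²·s⁴·A²
  (B) Ω⁻¹ = (V·A⁻¹)⁻¹ = kg⁻¹·m⁻²·s³·A²
  (C) A·V⁻¹ = A·(J·C⁻¹)⁻¹ = kg⁻¹·m⁻²·s³·A²
  (D) [kg⁻¹·m⁻²·s⁴·A²] · [s⁻¹] = kg⁻¹·m⁻²·s³·A²
  (E) [kg⁻¹·m⁻²·s⁴·A²] / [s] = kg⁻¹·m⁻²·s³·A²
All reduce to kg⁻¹·m⁻²·s³·A² except (A), which is kg⁻¹·m⁻²·s⁴·A².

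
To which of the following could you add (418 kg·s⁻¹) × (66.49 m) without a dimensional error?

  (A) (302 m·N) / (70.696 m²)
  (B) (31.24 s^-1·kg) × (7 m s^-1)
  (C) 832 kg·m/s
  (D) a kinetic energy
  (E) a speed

Reference: [kg·s⁻¹] · [m] = kg·m·s⁻¹.
Each option:
  (A) [kg·m²·s⁻²] / [m²] = kg·s⁻²
  (B) [kg·s⁻¹] · [m·s⁻¹] = kg·m·s⁻²
  (C) kg·m·s⁻¹  ← same
  (D) [kinetic energy] = kg·m²·s⁻²
  (E) [speed] = m·s⁻¹
Only (C) matches kg·m·s⁻¹.

(C)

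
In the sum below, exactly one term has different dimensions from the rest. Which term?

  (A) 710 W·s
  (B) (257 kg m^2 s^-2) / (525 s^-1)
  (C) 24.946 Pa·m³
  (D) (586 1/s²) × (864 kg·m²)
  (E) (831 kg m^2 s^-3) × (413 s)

(B)

Work out the base dimensions of each:
  (A) W·s = J·s⁻¹·s = kg·m²·s⁻²
  (B) [kg·m²·s⁻²] / [s⁻¹] = kg·m²·s⁻¹
  (C) Pa·m³ = N·m⁻²·m³ = kg·m²·s⁻²
  (D) [s⁻²] · [kg·m²] = kg·m²·s⁻²
  (E) [kg·m²·s⁻³] · [s] = kg·m²·s⁻²
All reduce to kg·m²·s⁻² except (B), which is kg·m²·s⁻¹.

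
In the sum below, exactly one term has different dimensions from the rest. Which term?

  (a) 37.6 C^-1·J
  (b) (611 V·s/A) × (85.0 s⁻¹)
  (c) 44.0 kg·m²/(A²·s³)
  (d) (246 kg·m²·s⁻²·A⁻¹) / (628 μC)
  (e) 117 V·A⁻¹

Reduce each to base SI dimensions:
  (a) J·C⁻¹ = N·m·(s·A)⁻¹ = kg·m²·s⁻³·A⁻¹
  (b) [kg·m²·s⁻²·A⁻²] · [s⁻¹] = kg·m²·s⁻³·A⁻²
  (c) kg·m²·s⁻³·A⁻²
  (d) [kg·m²·s⁻²·A⁻¹] / [s·A] = kg·m²·s⁻³·A⁻²
  (e) V·A⁻¹ = J·C⁻¹·A⁻¹ = kg·m²·s⁻³·A⁻²
All reduce to kg·m²·s⁻³·A⁻² except (a), which is kg·m²·s⁻³·A⁻¹.

(a)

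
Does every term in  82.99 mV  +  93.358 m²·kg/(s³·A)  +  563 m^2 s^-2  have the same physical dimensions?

Dimensions:
  82.99 mV:  V = J·C⁻¹ = kg·m²·s⁻³·A⁻¹
  93.358 m²·kg/(s³·A):  kg·m²·s⁻³·A⁻¹
  563 m^2 s^-2:  m²·s⁻²
The terms do not share a single dimension (kg·m²·s⁻³·A⁻¹ vs m²·s⁻²).

No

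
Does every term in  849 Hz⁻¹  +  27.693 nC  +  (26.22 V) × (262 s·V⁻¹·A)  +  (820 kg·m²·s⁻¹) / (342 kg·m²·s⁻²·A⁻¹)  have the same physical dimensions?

Dimensions:
  849 Hz⁻¹:  Hz⁻¹ = (s⁻¹)⁻¹ = s
  27.693 nC:  C = s·A
  (26.22 V) × (262 s·V⁻¹·A):  [kg·m²·s⁻³·A⁻¹] · [kg⁻¹·m⁻²·s⁴·A²] = s·A
  (820 kg·m²·s⁻¹) / (342 kg·m²·s⁻²·A⁻¹):  [kg·m²·s⁻¹] / [kg·m²·s⁻²·A⁻¹] = s·A
The terms do not share a single dimension (s vs s·A).

No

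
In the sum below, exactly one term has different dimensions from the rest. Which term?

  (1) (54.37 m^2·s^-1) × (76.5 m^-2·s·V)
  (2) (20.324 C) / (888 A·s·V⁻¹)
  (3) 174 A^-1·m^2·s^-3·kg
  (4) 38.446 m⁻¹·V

Expand each in SI base units:
  (1) [m²·s⁻¹] · [kg·s⁻²·A⁻¹] = kg·m²·s⁻³·A⁻¹
  (2) [s·A] / [kg⁻¹·m⁻²·s⁴·A²] = kg·m²·s⁻³·A⁻¹
  (3) kg·m²·s⁻³·A⁻¹
  (4) V·m⁻¹ = J·C⁻¹·m⁻¹ = kg·m·s⁻³·A⁻¹
All reduce to kg·m²·s⁻³·A⁻¹ except (4), which is kg·m·s⁻³·A⁻¹.

(4)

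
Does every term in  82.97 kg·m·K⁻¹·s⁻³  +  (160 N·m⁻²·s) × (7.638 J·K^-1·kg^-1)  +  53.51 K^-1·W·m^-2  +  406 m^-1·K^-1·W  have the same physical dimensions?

No

Reduce each to base SI dimensions:
  82.97 kg·m·K⁻¹·s⁻³:  kg·m·s⁻³·K⁻¹
  (160 N·m⁻²·s) × (7.638 J·K^-1·kg^-1):  [kg·m⁻¹·s⁻¹] · [m²·s⁻²·K⁻¹] = kg·m·s⁻³·K⁻¹
  53.51 K^-1·W·m^-2:  W·m⁻²·K⁻¹ = J·s⁻¹·m⁻²·K⁻¹ = kg·s⁻³·K⁻¹
  406 m^-1·K^-1·W:  W·m⁻¹·K⁻¹ = J·s⁻¹·m⁻¹·K⁻¹ = kg·m·s⁻³·K⁻¹
The terms do not share a single dimension (kg·m·s⁻³·K⁻¹ vs kg·s⁻³·K⁻¹).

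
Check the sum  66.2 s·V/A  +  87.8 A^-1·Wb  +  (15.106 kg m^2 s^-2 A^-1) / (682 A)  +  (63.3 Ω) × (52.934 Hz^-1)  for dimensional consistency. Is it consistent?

Yes

Dimensions:
  66.2 s·V/A:  V·s·A⁻¹ = J·C⁻¹·s·A⁻¹ = kg·m²·s⁻²·A⁻²
  87.8 A^-1·Wb:  Wb·A⁻¹ = V·s·A⁻¹ = kg·m²·s⁻²·A⁻²
  (15.106 kg m^2 s^-2 A^-1) / (682 A):  [kg·m²·s⁻²·A⁻¹] / [A] = kg·m²·s⁻²·A⁻²
  (63.3 Ω) × (52.934 Hz^-1):  [kg·m²·s⁻³·A⁻²] · [s] = kg·m²·s⁻²·A⁻²
Every term reduces to kg·m²·s⁻²·A⁻².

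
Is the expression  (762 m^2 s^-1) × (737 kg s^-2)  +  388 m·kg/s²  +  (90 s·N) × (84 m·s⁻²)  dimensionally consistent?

Dimensions:
  (762 m^2 s^-1) × (737 kg s^-2):  [m²·s⁻¹] · [kg·s⁻²] = kg·m²·s⁻³
  388 m·kg/s²:  kg·m·s⁻²
  (90 s·N) × (84 m·s⁻²):  [kg·m·s⁻¹] · [m·s⁻²] = kg·m²·s⁻³
The terms do not share a single dimension (kg·m²·s⁻³ vs kg·m·s⁻²).

No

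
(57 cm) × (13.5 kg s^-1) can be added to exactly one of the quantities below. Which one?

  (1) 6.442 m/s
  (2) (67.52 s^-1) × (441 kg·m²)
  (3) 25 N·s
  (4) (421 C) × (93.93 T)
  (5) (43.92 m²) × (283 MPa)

(3)

Reference: [m] · [kg·s⁻¹] = kg·m·s⁻¹.
Each option:
  (1) m·s⁻¹
  (2) [s⁻¹] · [kg·m²] = kg·m²·s⁻¹
  (3) N·s = kg·m·s⁻²·s = kg·m·s⁻¹  ← same
  (4) [s·A] · [kg·s⁻²·A⁻¹] = kg·s⁻¹
  (5) [m²] · [kg·m⁻¹·s⁻²] = kg·m·s⁻²
Only (3) matches kg·m·s⁻¹.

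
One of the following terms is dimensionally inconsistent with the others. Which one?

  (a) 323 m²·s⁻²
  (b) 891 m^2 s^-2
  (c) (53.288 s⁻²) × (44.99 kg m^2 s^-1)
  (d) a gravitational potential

Dimensions:
  (a) m²·s⁻²
  (b) m²·s⁻²
  (c) [s⁻²] · [kg·m²·s⁻¹] = kg·m²·s⁻³
  (d) [gravitational potential] = m²·s⁻²
All reduce to m²·s⁻² except (c), which is kg·m²·s⁻³.

(c)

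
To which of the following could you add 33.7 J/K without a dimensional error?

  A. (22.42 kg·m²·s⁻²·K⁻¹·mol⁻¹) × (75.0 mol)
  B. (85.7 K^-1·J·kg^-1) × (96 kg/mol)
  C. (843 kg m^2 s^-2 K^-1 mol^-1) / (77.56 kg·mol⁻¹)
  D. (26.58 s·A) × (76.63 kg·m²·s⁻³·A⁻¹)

A.

Reference: J·K⁻¹ = N·m·K⁻¹ = kg·m²·s⁻²·K⁻¹.
Each option:
  A. [kg·m²·s⁻²·K⁻¹·mol⁻¹] · [mol] = kg·m²·s⁻²·K⁻¹  ← same
  B. [m²·s⁻²·K⁻¹] · [kg·mol⁻¹] = kg·m²·s⁻²·K⁻¹·mol⁻¹
  C. [kg·m²·s⁻²·K⁻¹·mol⁻¹] / [kg·mol⁻¹] = m²·s⁻²·K⁻¹
  D. [s·A] · [kg·m²·s⁻³·A⁻¹] = kg·m²·s⁻²
Only A. matches kg·m²·s⁻²·K⁻¹.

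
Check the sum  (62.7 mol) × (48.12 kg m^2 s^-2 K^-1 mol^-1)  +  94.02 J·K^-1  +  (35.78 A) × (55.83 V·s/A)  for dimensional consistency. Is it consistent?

No

Dimensions:
  (62.7 mol) × (48.12 kg m^2 s^-2 K^-1 mol^-1):  [mol] · [kg·m²·s⁻²·K⁻¹·mol⁻¹] = kg·m²·s⁻²·K⁻¹
  94.02 J·K^-1:  J·K⁻¹ = N·m·K⁻¹ = kg·m²·s⁻²·K⁻¹
  (35.78 A) × (55.83 V·s/A):  [A] · [kg·m²·s⁻²·A⁻²] = kg·m²·s⁻²·A⁻¹
The terms do not share a single dimension (kg·m²·s⁻²·A⁻¹ vs kg·m²·s⁻²·K⁻¹).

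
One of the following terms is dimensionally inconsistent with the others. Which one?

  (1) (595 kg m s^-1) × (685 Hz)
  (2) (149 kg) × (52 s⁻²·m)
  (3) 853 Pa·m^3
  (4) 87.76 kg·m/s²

Dimensions:
  (1) [kg·m·s⁻¹] · [s⁻¹] = kg·m·s⁻²
  (2) [kg] · [m·s⁻²] = kg·m·s⁻²
  (3) Pa·m³ = N·m⁻²·m³ = kg·m²·s⁻²
  (4) kg·m·s⁻²
All reduce to kg·m·s⁻² except (3), which is kg·m²·s⁻².

(3)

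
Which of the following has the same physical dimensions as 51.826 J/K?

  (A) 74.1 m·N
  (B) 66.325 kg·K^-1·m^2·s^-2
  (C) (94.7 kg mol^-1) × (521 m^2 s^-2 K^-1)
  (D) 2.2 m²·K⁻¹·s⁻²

Reference: J·K⁻¹ = N·m·K⁻¹ = kg·m²·s⁻²·K⁻¹.
Each option:
  (A) N·m = kg·m·s⁻²·m = kg·m²·s⁻²
  (B) kg·m²·s⁻²·K⁻¹  ← same
  (C) [kg·mol⁻¹] · [m²·s⁻²·K⁻¹] = kg·m²·s⁻²·K⁻¹·mol⁻¹
  (D) m²·s⁻²·K⁻¹
Only (B) matches kg·m²·s⁻²·K⁻¹.

(B)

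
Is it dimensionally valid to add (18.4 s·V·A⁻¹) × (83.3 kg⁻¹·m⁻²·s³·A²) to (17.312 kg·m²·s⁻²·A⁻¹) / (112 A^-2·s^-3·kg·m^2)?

No

Work out the base dimensions of each:
  (18.4 s·V·A⁻¹) × (83.3 kg⁻¹·m⁻²·s³·A²):  [kg·m²·s⁻²·A⁻²] · [kg⁻¹·m⁻²·s³·A²] = s
  (17.312 kg·m²·s⁻²·A⁻¹) / (112 A^-2·s^-3·kg·m^2):  [kg·m²·s⁻²·A⁻¹] / [kg·m²·s⁻³·A⁻²] = s·A
s ≠ s·A, so they cannot be added.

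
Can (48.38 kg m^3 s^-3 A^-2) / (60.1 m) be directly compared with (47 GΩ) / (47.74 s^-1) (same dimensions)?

Work out the base dimensions of each:
  (48.38 kg m^3 s^-3 A^-2) / (60.1 m):  [kg·m³·s⁻³·A⁻²] / [m] = kg·m²·s⁻³·A⁻²
  (47 GΩ) / (47.74 s^-1):  [kg·m²·s⁻³·A⁻²] / [s⁻¹] = kg·m²·s⁻²·A⁻²
kg·m²·s⁻³·A⁻² ≠ kg·m²·s⁻²·A⁻², so they cannot be added.

No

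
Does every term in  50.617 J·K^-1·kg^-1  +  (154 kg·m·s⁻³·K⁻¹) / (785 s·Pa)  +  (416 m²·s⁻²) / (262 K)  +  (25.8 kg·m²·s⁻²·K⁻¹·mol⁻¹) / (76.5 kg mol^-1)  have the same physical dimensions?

Work out the base dimensions of each:
  50.617 J·K^-1·kg^-1:  J·kg⁻¹·K⁻¹ = N·m·kg⁻¹·K⁻¹ = m²·s⁻²·K⁻¹
  (154 kg·m·s⁻³·K⁻¹) / (785 s·Pa):  [kg·m·s⁻³·K⁻¹] / [kg·m⁻¹·s⁻¹] = m²·s⁻²·K⁻¹
  (416 m²·s⁻²) / (262 K):  [m²·s⁻²] / [K] = m²·s⁻²·K⁻¹
  (25.8 kg·m²·s⁻²·K⁻¹·mol⁻¹) / (76.5 kg mol^-1):  [kg·m²·s⁻²·K⁻¹·mol⁻¹] / [kg·mol⁻¹] = m²·s⁻²·K⁻¹
Every term reduces to m²·s⁻²·K⁻¹.

Yes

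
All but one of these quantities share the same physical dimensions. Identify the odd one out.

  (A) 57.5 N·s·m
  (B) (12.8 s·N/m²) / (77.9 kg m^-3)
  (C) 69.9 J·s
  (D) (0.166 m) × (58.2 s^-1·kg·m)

(B)

Expand each in SI base units:
  (A) N·m·s = kg·m·s⁻²·m·s = kg·m²·s⁻¹
  (B) [kg·m⁻¹·s⁻¹] / [kg·m⁻³] = m²·s⁻¹
  (C) J·s = N·m·s = kg·m²·s⁻¹
  (D) [m] · [kg·m·s⁻¹] = kg·m²·s⁻¹
All reduce to kg·m²·s⁻¹ except (B), which is m²·s⁻¹.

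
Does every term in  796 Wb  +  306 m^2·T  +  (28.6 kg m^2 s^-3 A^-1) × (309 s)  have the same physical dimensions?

Dimensions:
  796 Wb:  Wb = V·s = kg·m²·s⁻²·A⁻¹
  306 m^2·T:  T·m² = Wb·m⁻²·m² = kg·m²·s⁻²·A⁻¹
  (28.6 kg m^2 s^-3 A^-1) × (309 s):  [kg·m²·s⁻³·A⁻¹] · [s] = kg·m²·s⁻²·A⁻¹
Every term reduces to kg·m²·s⁻²·A⁻¹.

Yes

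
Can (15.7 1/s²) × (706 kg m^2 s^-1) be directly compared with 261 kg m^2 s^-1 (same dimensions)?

No

Expand each in SI base units:
  (15.7 1/s²) × (706 kg m^2 s^-1):  [s⁻²] · [kg·m²·s⁻¹] = kg·m²·s⁻³
  261 kg m^2 s^-1:  kg·m²·s⁻¹
kg·m²·s⁻³ ≠ kg·m²·s⁻¹, so they cannot be added.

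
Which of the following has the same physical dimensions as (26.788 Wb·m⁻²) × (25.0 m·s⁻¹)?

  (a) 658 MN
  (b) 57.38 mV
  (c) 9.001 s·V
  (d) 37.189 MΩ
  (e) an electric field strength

Reference: [kg·s⁻²·A⁻¹] · [m·s⁻¹] = kg·m·s⁻³·A⁻¹.
Each option:
  (a) N = kg·m·s⁻²
  (b) V = J·C⁻¹ = kg·m²·s⁻³·A⁻¹
  (c) V·s = J·C⁻¹·s = kg·m²·s⁻²·A⁻¹
  (d) Ω = V·A⁻¹ = kg·m²·s⁻³·A⁻²
  (e) [electric field strength] = kg·m·s⁻³·A⁻¹  ← same
Only (e) matches kg·m·s⁻³·A⁻¹.

(e)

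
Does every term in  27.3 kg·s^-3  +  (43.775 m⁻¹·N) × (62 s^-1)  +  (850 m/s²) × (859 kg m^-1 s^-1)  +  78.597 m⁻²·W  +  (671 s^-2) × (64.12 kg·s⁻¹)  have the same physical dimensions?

Reduce each to base SI dimensions:
  27.3 kg·s^-3:  kg·s⁻³
  (43.775 m⁻¹·N) × (62 s^-1):  [kg·s⁻²] · [s⁻¹] = kg·s⁻³
  (850 m/s²) × (859 kg m^-1 s^-1):  [m·s⁻²] · [kg·m⁻¹·s⁻¹] = kg·s⁻³
  78.597 m⁻²·W:  W·m⁻² = J·s⁻¹·m⁻² = kg·s⁻³
  (671 s^-2) × (64.12 kg·s⁻¹):  [s⁻²] · [kg·s⁻¹] = kg·s⁻³
Every term reduces to kg·s⁻³.

Yes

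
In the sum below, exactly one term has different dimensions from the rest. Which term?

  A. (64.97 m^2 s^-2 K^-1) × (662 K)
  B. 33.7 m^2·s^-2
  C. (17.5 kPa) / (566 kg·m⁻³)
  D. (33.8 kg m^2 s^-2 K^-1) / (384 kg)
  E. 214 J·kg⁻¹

D.

In SI base units:
  A. [m²·s⁻²·K⁻¹] · [K] = m²·s⁻²
  B. m²·s⁻²
  C. [kg·m⁻¹·s⁻²] / [kg·m⁻³] = m²·s⁻²
  D. [kg·m²·s⁻²·K⁻¹] / [kg] = m²·s⁻²·K⁻¹
  E. J·kg⁻¹ = N·m·kg⁻¹ = m²·s⁻²
All reduce to m²·s⁻² except D., which is m²·s⁻²·K⁻¹.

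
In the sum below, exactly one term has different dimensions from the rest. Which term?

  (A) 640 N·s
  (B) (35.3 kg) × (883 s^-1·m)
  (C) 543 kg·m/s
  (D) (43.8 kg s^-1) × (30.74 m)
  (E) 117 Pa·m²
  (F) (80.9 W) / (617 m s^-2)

Dimensions:
  (A) N·s = kg·m·s⁻²·s = kg·m·s⁻¹
  (B) [kg] · [m·s⁻¹] = kg·m·s⁻¹
  (C) kg·m·s⁻¹
  (D) [kg·s⁻¹] · [m] = kg·m·s⁻¹
  (E) Pa·m² = N·m⁻²·m² = kg·m·s⁻²
  (F) [kg·m²·s⁻³] / [m·s⁻²] = kg·m·s⁻¹
All reduce to kg·m·s⁻¹ except (E), which is kg·m·s⁻².

(E)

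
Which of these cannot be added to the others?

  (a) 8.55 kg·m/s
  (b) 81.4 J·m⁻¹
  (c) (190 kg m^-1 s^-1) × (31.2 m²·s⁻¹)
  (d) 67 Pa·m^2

(a)

Reduce each to base SI dimensions:
  (a) kg·m·s⁻¹
  (b) J·m⁻¹ = N·m·m⁻¹ = kg·m·s⁻²
  (c) [kg·m⁻¹·s⁻¹] · [m²·s⁻¹] = kg·m·s⁻²
  (d) Pa·m² = N·m⁻²·m² = kg·m·s⁻²
All reduce to kg·m·s⁻² except (a), which is kg·m·s⁻¹.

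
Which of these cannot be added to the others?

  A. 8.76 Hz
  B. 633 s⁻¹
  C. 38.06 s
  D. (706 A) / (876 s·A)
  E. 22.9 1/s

Work out the base dimensions of each:
  A. Hz = s⁻¹
  B. s⁻¹
  C. s
  D. [A] / [s·A] = s⁻¹
  E. s⁻¹
All reduce to s⁻¹ except C., which is s.

C.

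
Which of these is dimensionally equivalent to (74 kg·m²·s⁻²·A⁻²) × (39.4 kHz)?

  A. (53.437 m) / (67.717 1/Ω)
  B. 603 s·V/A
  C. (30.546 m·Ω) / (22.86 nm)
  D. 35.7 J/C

Reference: [kg·m²·s⁻²·A⁻²] · [s⁻¹] = kg·m²·s⁻³·A⁻².
Each option:
  A. [m] / [kg⁻¹·m⁻²·s³·A²] = kg·m³·s⁻³·A⁻²
  B. V·s·A⁻¹ = J·C⁻¹·s·A⁻¹ = kg·m²·s⁻²·A⁻²
  C. [kg·m³·s⁻³·A⁻²] / [m] = kg·m²·s⁻³·A⁻²  ← same
  D. J·C⁻¹ = N·m·(s·A)⁻¹ = kg·m²·s⁻³·A⁻¹
Only C. matches kg·m²·s⁻³·A⁻².

C.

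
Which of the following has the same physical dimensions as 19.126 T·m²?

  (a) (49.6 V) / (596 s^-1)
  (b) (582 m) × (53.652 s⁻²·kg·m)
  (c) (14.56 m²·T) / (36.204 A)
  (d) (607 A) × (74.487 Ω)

Reference: T·m² = Wb·m⁻²·m² = kg·m²·s⁻²·A⁻¹.
Each option:
  (a) [kg·m²·s⁻³·A⁻¹] / [s⁻¹] = kg·m²·s⁻²·A⁻¹  ← same
  (b) [m] · [kg·m·s⁻²] = kg·m²·s⁻²
  (c) [kg·m²·s⁻²·A⁻¹] / [A] = kg·m²·s⁻²·A⁻²
  (d) [A] · [kg·m²·s⁻³·A⁻²] = kg·m²·s⁻³·A⁻¹
Only (a) matches kg·m²·s⁻²·A⁻¹.

(a)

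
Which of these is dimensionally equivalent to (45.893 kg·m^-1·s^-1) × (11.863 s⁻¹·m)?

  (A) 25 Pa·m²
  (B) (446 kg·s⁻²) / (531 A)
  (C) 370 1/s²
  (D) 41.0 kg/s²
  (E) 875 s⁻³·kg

(D)

Reference: [kg·m⁻¹·s⁻¹] · [m·s⁻¹] = kg·s⁻².
Each option:
  (A) Pa·m² = N·m⁻²·m² = kg·m·s⁻²
  (B) [kg·s⁻²] / [A] = kg·s⁻²·A⁻¹
  (C) s⁻²
  (D) kg·s⁻²  ← same
  (E) kg·s⁻³
Only (D) matches kg·s⁻².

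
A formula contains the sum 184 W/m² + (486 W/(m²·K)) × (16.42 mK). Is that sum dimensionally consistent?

Yes

Expand each in SI base units:
  184 W/m²:  W·m⁻² = J·s⁻¹·m⁻² = kg·s⁻³
  (486 W/(m²·K)) × (16.42 mK):  [kg·s⁻³·K⁻¹] · [K] = kg·s⁻³
Both are kg·s⁻³, so they have the same dimensions and can be added.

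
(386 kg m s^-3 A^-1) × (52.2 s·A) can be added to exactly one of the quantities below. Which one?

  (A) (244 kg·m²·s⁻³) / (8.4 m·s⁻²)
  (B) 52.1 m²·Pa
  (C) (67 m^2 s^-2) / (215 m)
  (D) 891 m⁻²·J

(B)

Reference: [kg·m·s⁻³·A⁻¹] · [s·A] = kg·m·s⁻².
Each option:
  (A) [kg·m²·s⁻³] / [m·s⁻²] = kg·m·s⁻¹
  (B) Pa·m² = N·m⁻²·m² = kg·m·s⁻²  ← same
  (C) [m²·s⁻²] / [m] = m·s⁻²
  (D) J·m⁻² = N·m·m⁻² = kg·s⁻²
Only (B) matches kg·m·s⁻².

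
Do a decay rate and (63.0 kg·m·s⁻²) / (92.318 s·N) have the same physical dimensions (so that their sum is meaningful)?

Yes

Reduce each to base SI dimensions:
  a decay rate:  [decay rate] = s⁻¹
  (63.0 kg·m·s⁻²) / (92.318 s·N):  [kg·m·s⁻²] / [kg·m·s⁻¹] = s⁻¹
Both are s⁻¹, so they have the same dimensions and can be added.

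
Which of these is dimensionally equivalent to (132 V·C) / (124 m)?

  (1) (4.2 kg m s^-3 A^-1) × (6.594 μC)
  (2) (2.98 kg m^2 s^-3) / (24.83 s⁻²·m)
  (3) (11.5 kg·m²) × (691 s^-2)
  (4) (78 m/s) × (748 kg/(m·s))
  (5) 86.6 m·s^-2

Reference: [kg·m²·s⁻²] / [m] = kg·m·s⁻².
Each option:
  (1) [kg·m·s⁻³·A⁻¹] · [s·A] = kg·m·s⁻²  ← same
  (2) [kg·m²·s⁻³] / [m·s⁻²] = kg·m·s⁻¹
  (3) [kg·m²] · [s⁻²] = kg·m²·s⁻²
  (4) [m·s⁻¹] · [kg·m⁻¹·s⁻¹] = kg·s⁻²
  (5) m·s⁻²
Only (1) matches kg·m·s⁻².

(1)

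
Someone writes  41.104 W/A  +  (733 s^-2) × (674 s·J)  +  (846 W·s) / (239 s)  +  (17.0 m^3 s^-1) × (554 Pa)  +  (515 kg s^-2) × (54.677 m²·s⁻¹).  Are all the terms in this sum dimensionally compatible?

Reduce each to base SI dimensions:
  41.104 W/A:  W·A⁻¹ = J·s⁻¹·A⁻¹ = kg·m²·s⁻³·A⁻¹
  (733 s^-2) × (674 s·J):  [s⁻²] · [kg·m²·s⁻¹] = kg·m²·s⁻³
  (846 W·s) / (239 s):  [kg·m²·s⁻²] / [s] = kg·m²·s⁻³
  (17.0 m^3 s^-1) × (554 Pa):  [m³·s⁻¹] · [kg·m⁻¹·s⁻²] = kg·m²·s⁻³
  (515 kg s^-2) × (54.677 m²·s⁻¹):  [kg·s⁻²] · [m²·s⁻¹] = kg·m²·s⁻³
The terms do not share a single dimension (kg·m²·s⁻³ vs kg·m²·s⁻³·A⁻¹).

No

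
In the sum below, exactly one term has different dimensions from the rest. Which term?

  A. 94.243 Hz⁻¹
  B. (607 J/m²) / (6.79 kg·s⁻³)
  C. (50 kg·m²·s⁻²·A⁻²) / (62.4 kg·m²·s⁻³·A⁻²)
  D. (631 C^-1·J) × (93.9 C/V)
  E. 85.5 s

D.

Work out the base dimensions of each:
  A. Hz⁻¹ = (s⁻¹)⁻¹ = s
  B. [kg·s⁻²] / [kg·s⁻³] = s
  C. [kg·m²·s⁻²·A⁻²] / [kg·m²·s⁻³·A⁻²] = s
  D. [kg·m²·s⁻³·A⁻¹] · [kg⁻¹·m⁻²·s⁴·A²] = s·A
  E. s
All reduce to s except D., which is s·A.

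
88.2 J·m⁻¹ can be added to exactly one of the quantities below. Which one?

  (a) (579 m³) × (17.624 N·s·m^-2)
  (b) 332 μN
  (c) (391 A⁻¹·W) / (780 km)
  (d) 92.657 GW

(b)

Reference: J·m⁻¹ = N·m·m⁻¹ = kg·m·s⁻².
Each option:
  (a) [m³] · [kg·m⁻¹·s⁻¹] = kg·m²·s⁻¹
  (b) N = kg·m·s⁻²  ← same
  (c) [kg·m²·s⁻³·A⁻¹] / [m] = kg·m·s⁻³·A⁻¹
  (d) W = J·s⁻¹ = kg·m²·s⁻³
Only (b) matches kg·m·s⁻².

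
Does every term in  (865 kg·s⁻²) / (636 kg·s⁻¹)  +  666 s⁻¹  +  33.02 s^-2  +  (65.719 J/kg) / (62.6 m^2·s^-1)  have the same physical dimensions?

No

Dimensions:
  (865 kg·s⁻²) / (636 kg·s⁻¹):  [kg·s⁻²] / [kg·s⁻¹] = s⁻¹
  666 s⁻¹:  s⁻¹
  33.02 s^-2:  s⁻²
  (65.719 J/kg) / (62.6 m^2·s^-1):  [m²·s⁻²] / [m²·s⁻¹] = s⁻¹
The terms do not share a single dimension (s⁻² vs s⁻¹).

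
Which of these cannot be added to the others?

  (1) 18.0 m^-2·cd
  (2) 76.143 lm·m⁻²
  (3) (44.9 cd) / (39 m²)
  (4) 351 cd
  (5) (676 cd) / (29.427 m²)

(4)

Reduce each to base SI dimensions:
  (1) cd·m⁻² = m⁻²·cd
  (2) lm·m⁻² = cd·m⁻² = m⁻²·cd
  (3) [cd] / [m²] = m⁻²·cd
  (4) cd
  (5) [cd] / [m²] = m⁻²·cd
All reduce to m⁻²·cd except (4), which is cd.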